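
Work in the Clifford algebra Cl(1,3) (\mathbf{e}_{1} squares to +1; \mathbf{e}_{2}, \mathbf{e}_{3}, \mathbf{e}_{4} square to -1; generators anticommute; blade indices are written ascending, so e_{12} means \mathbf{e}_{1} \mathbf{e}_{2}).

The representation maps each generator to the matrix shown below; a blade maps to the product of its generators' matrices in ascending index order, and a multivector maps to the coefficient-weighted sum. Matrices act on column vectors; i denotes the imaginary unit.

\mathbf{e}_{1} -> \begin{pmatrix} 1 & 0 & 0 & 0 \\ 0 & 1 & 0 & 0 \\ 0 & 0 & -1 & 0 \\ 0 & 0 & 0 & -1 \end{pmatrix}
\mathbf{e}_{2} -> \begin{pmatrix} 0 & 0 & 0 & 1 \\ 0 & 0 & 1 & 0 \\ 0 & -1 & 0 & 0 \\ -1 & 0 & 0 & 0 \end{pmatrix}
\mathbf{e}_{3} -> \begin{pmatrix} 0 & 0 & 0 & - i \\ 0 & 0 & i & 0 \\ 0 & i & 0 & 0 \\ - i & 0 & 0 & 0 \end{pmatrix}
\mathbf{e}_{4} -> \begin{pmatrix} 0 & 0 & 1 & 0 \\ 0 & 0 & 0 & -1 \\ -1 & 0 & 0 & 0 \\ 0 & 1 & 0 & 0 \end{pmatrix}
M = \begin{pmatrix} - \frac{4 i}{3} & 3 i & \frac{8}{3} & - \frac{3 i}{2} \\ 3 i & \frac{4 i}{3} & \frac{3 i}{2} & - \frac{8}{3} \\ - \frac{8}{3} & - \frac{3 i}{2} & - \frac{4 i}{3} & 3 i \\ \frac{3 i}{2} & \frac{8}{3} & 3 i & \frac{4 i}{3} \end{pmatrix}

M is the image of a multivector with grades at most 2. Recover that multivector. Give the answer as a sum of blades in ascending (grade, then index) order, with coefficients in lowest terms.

Method: the blade images are trace-orthogonal — tr(rho(e_A) rho(e_B)^-1) = 4 if A = B and 0 otherwise — and rho(e_A)^-1 = (e_A)^2 * rho(e_A) with (e_A)^2 = +1 or -1, so the coefficient of e_A in the preimage is (e_A)^2 * tr(M rho(e_A))/4.
Nonzero projections over blades of grade <= 2: e_{4}: (e_{4})^2 = -1, tr(M rho(e_{4})) = - \frac{32}{3}, coefficient \frac{8}{3}; e_{13}: (e_{13})^2 = +1, tr(M rho(e_{13})) = 6, coefficient \frac{3}{2}; e_{23}: (e_{23})^2 = -1, tr(M rho(e_{23})) = - \frac{16}{3}, coefficient \frac{4}{3}; e_{34}: (e_{34})^2 = -1, tr(M rho(e_{34})) = 12, coefficient -3. Every other blade of grade <= 2 projects to 0.
Answer: \frac{8}{3} e_{4} + \frac{3}{2} e_{13} + \frac{4}{3} e_{23} - 3 e_{34}


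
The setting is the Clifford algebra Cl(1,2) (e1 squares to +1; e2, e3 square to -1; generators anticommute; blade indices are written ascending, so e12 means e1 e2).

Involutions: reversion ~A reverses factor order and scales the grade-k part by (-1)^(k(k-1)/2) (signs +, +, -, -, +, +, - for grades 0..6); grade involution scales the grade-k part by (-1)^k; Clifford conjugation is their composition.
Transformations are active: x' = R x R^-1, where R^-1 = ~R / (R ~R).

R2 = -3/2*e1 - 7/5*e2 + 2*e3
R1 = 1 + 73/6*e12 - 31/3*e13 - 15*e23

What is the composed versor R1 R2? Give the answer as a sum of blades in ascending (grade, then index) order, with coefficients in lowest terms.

Distribute over the terms of R2 (each basis-blade product reordered to ascending indices, repeated generators contracted through their squares):
R1 (-3/2*e1) = -3/2*e1 + 73/4*e2 - 31/2*e3 + 45/2*e123
R1 (-7/5*e2) = 511/30*e1 - 7/5*e2 + 21*e3 - 217/15*e123
R1 (2*e3) = 62/3*e1 + 30*e2 + 2*e3 + 73/3*e123
Summing the partial products and collecting blades:
Answer: 181/5*e1 + 937/20*e2 + 15/2*e3 + 971/30*e123


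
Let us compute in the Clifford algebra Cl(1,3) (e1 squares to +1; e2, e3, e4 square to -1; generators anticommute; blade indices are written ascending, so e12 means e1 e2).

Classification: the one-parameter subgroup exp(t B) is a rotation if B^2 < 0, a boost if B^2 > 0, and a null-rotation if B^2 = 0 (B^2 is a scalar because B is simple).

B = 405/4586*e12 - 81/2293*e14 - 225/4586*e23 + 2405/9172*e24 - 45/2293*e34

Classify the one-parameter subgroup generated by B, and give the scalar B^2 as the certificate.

B^2 term by term: the squares give (405/4586)^2*(e12)^2 + (-81/2293)^2*(e14)^2 + (-225/4586)^2*(e23)^2 + (2405/9172)^2*(e24)^2 + (-45/2293)^2*(e34)^2 = 164025/21031396*(+1) + 6561/5257849*(+1) + 50625/21031396*(-1) + 5784025/84125584*(-1) + 2025/5257849*(-1) = -1/16 (each basis 2-blade squares to minus the product of its generators' squares); cross terms between blades sharing an index anticommute and cancel; the commuting (index-disjoint) pairs give grade-4 terms 2*c*c'*(blade product), which cancel blade by blade — e1234: -18225/5257849 + 18225/5257849 = 0 — confirming B is simple. So B^2 = -1/16.
Answer: rotation, certificate B^2 = -1/16. Note: conjugating B changes its blade decomposition but never the scalar B^2 = -1/16, whose sign settles the classification.


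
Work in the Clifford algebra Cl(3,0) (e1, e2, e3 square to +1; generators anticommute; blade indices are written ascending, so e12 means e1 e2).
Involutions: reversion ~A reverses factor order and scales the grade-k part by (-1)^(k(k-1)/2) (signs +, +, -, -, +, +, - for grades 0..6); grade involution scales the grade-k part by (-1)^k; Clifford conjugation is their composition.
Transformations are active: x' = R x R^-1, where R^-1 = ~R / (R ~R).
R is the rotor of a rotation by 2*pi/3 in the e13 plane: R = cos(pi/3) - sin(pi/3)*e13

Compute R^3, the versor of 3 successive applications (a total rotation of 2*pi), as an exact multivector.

Rotor phase runs at HALF the rotation angle; powers of one rotor simply add phase, so after 3 steps in e13 the phase is 3*pi/3 = pi and R^3 = cos(pi) - sin(pi)*e13.
cos(pi) = -1 and sin(pi) = 0, so R^3 = -1. The total rotation 2*pi is 1 full turn, so every vector returns to itself, yet the rotor is -1, on the OTHER sheet of the double cover (an odd number of 2*pi turns).
Answer: -1


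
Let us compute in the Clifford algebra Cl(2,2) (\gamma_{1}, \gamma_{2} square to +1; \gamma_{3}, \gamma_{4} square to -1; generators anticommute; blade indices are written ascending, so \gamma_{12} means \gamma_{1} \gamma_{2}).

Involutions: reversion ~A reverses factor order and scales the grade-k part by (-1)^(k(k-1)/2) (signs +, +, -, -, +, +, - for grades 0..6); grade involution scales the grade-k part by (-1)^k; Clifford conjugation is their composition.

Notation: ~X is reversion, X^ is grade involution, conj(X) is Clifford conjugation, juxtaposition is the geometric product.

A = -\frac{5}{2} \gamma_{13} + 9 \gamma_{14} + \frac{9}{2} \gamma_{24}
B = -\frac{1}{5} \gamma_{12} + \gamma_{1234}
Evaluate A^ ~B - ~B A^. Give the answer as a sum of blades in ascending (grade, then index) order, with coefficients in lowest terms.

first term: -\frac{9}{2} \gamma_{13} - \frac{9}{10} \gamma_{14} + \frac{17}{2} \gamma_{23} + \frac{43}{10} \gamma_{24}
second term: -\frac{9}{2} \gamma_{13} + \frac{9}{10} \gamma_{14} + \frac{19}{2} \gamma_{23} + \frac{7}{10} \gamma_{24}
Answer: -\frac{9}{5} \gamma_{14} - \gamma_{23} + \frac{18}{5} \gamma_{24}


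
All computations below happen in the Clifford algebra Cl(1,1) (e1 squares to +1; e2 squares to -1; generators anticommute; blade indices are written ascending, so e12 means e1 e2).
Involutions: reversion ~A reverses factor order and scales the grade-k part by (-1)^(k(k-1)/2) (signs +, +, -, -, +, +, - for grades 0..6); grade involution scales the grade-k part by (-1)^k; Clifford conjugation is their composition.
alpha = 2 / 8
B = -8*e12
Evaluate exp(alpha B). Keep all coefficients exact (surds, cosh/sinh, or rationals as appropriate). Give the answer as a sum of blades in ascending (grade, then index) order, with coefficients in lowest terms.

B^2 = (-8)^2*(e12)^2 = 64*(+1) = 64 (a basis 2-blade squares to minus the product of its generators' squares).
B^2 = 64 — hyperbolic case — the even/odd split gives cosh and sinh: l = 8, alpha*l = 2, so exp(alpha B) = cosh(2) + (sinh(2)/8)*B = cosh(2) + (sinh(2)/8)*B.
Answer: cosh(2) - sinh(2)*e12


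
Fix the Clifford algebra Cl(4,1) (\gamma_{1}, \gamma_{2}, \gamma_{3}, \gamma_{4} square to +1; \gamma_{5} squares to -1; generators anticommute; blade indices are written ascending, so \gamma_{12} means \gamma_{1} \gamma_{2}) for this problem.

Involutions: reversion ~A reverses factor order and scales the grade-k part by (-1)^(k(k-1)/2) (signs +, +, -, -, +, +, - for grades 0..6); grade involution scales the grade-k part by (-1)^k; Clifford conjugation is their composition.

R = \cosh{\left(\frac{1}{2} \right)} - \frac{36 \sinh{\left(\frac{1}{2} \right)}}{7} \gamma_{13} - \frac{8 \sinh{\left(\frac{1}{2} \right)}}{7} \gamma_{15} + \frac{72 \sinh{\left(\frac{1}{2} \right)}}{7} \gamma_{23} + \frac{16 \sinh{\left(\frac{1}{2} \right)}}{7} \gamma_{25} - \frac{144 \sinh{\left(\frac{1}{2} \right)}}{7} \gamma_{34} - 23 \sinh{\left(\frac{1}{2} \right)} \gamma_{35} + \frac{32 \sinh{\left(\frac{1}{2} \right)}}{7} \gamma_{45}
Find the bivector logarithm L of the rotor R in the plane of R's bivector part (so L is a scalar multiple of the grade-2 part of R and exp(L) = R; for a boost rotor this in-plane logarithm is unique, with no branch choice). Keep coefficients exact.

The scalar part of R is \cosh{\left(\frac{1}{2} \right)}, which determines |rapidity| via cosh; the sign lives in the bivector part, and pairing them (bivector part over sinh of the rapidity = the plane) gives the unique in-plane L = rapidity * plane.
Concretely: cosh(rapidity) = \cosh{\left(\frac{1}{2} \right)} gives rapidity = ±\frac{1}{2}, and since rapidity/sinh(rapidity) is even the sign is immaterial: L = (rapidity/sinh(rapidity)) * <R>_2 = (\frac{1}{2 \sinh{\left(\frac{1}{2} \right)}}) * <R>_2.
Answer: - \frac{18}{7} \gamma_{13} - \frac{4}{7} \gamma_{15} + \frac{36}{7} \gamma_{23} + \frac{8}{7} \gamma_{25} - \frac{72}{7} \gamma_{34} - \frac{23}{2} \gamma_{35} + \frac{16}{7} \gamma_{45}


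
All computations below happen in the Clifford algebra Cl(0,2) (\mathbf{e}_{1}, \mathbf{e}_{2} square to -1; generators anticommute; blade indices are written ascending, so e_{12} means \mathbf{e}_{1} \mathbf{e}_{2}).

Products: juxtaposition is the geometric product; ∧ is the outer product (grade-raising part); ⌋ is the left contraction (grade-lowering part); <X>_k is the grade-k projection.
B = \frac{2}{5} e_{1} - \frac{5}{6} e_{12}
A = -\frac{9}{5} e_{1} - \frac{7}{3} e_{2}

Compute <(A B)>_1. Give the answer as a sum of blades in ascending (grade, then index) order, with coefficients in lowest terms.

step 1: \frac{18}{25} + \frac{35}{18} e_{1} - \frac{3}{2} e_{2} + \frac{14}{15} e_{12}
step 2: \frac{35}{18} e_{1} - \frac{3}{2} e_{2}
Answer: \frac{35}{18} e_{1} - \frac{3}{2} e_{2}


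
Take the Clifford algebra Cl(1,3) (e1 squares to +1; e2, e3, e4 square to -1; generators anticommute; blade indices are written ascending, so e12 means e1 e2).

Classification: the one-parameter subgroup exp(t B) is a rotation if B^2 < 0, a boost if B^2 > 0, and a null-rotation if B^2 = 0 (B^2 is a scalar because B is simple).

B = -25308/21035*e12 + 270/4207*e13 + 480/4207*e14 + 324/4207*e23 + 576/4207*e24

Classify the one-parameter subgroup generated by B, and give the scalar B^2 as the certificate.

B^2 term by term: the squares give (-25308/21035)^2*(e12)^2 + (270/4207)^2*(e13)^2 + (480/4207)^2*(e14)^2 + (324/4207)^2*(e23)^2 + (576/4207)^2*(e24)^2 = 640494864/442471225*(+1) + 72900/17698849*(+1) + 230400/17698849*(+1) + 104976/17698849*(-1) + 331776/17698849*(-1) = 36/25 (each basis 2-blade squares to minus the product of its generators' squares); cross terms between blades sharing an index anticommute and cancel; the commuting (index-disjoint) pairs give grade-4 terms 2*c*c'*(blade product), which cancel blade by blade — e1234: -311040/17698849 + 311040/17698849 = 0 — confirming B is simple. So B^2 = 36/25.
Answer: boost, certificate B^2 = 36/25. The invariant at work: B^2 = 36/25 is unchanged by conjugation, hence its sign classifies the subgroup whatever basis B is written in.


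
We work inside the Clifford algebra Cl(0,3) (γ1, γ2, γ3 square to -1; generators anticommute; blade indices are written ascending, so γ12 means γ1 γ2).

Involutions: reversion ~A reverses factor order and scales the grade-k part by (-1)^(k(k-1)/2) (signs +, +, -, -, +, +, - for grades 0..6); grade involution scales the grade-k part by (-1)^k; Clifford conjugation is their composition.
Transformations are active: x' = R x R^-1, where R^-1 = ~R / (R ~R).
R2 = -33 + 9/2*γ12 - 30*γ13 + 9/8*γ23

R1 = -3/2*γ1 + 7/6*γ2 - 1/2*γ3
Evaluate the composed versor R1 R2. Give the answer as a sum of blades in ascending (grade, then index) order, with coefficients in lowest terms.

Distribute over the terms of R1 (each basis-blade product reordered to ascending indices, repeated generators contracted through their squares):
(-3/2*γ1) R2 = 99/2*γ1 + 27/4*γ2 - 45*γ3 - 27/16*γ123
(7/6*γ2) R2 = 21/4*γ1 - 77/2*γ2 - 21/16*γ3 + 35*γ123
(-1/2*γ3) R2 = 15*γ1 - 9/16*γ2 + 33/2*γ3 - 9/4*γ123
Summing the partial products and collecting blades:
Answer: 279/4*γ1 - 517/16*γ2 - 477/16*γ3 + 497/16*γ123


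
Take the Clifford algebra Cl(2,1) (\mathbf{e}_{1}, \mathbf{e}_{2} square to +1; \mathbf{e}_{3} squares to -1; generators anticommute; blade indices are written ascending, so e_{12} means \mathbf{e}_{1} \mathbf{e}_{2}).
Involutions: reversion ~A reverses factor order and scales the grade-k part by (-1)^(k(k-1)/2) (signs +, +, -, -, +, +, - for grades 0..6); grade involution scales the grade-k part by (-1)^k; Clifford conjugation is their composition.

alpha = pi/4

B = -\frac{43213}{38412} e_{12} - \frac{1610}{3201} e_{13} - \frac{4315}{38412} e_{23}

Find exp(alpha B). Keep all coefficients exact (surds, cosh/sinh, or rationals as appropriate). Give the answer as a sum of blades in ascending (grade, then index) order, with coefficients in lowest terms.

B^2 term by term: the squares give (-\frac{43213}{38412})^2*(e_{12})^2 + (-\frac{1610}{3201})^2*(e_{13})^2 + (-\frac{4315}{38412})^2*(e_{23})^2 = \frac{1867363369}{1475481744}*(-1) + \frac{2592100}{10246401}*(+1) + \frac{18619225}{1475481744}*(+1) = -1 (each basis 2-blade squares to minus the product of its generators' squares); cross terms between blades sharing an index anticommute and cancel. So B^2 = -1.
B^2 = -1 — the series telescopes trigonometrically here: l = 1, alpha*l = \frac{\pi}{4}, so exp(alpha B) = cos(\frac{\pi}{4}) + (sin(\frac{\pi}{4})/1)*B = \frac{\sqrt{2}}{2} + (\frac{\sqrt{2}}{2})*B.
Answer: \frac{\sqrt{2}}{2} - \frac{43213 \sqrt{2}}{76824} e_{12} - \frac{805 \sqrt{2}}{3201} e_{13} - \frac{4315 \sqrt{2}}{76824} e_{23}


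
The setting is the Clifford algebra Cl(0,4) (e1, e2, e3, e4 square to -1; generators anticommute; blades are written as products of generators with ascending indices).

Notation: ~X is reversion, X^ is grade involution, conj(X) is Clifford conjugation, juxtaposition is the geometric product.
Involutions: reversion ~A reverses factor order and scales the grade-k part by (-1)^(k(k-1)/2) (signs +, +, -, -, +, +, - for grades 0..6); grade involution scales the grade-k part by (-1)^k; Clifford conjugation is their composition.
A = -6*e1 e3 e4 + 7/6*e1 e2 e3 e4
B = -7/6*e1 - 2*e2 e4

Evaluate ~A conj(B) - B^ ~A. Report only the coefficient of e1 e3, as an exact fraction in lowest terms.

first term: 7/3*e1 e3 - 7*e3 e4 - 12*e1 e2 e3 + 49/36*e2 e3 e4
second term: -7/3*e1 e3 - 7*e3 e4 - 12*e1 e2 e3 - 49/36*e2 e3 e4
Answer: 14/3


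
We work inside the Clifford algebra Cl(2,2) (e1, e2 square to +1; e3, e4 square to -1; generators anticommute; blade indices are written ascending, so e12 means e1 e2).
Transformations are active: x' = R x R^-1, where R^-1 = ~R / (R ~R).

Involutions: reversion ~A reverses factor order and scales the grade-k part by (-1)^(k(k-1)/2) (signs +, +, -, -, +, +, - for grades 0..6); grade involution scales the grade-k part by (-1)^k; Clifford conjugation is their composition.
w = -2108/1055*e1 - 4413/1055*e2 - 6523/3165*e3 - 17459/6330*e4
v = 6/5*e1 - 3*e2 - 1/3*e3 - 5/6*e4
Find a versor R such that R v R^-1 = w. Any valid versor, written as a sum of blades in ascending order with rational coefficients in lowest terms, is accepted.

A norm check does it: q(v) = q(w) = 8671/900, hence R = v + w = -842/1055*e1 - 7578/1055*e2 - 2526/1055*e3 - 3789/1055*e4 realises the map — parallel part kept, (v - w)/2 negated, v carried to w.
Answer: -842/1055*e1 - 7578/1055*e2 - 2526/1055*e3 - 3789/1055*e4


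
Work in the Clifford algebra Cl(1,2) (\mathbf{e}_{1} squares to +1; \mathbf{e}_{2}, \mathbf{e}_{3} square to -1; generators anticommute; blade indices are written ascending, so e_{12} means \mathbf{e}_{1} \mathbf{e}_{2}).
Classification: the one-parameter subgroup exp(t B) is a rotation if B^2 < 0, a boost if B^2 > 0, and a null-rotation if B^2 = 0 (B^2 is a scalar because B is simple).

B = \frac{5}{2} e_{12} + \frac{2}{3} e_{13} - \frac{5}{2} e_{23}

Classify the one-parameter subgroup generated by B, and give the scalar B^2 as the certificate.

B^2 term by term: the squares give (\frac{5}{2})^2*(e_{12})^2 + (\frac{2}{3})^2*(e_{13})^2 + (-\frac{5}{2})^2*(e_{23})^2 = \frac{25}{4}*(+1) + \frac{4}{9}*(+1) + \frac{25}{4}*(-1) = \frac{4}{9} (each basis 2-blade squares to minus the product of its generators' squares); cross terms between blades sharing an index anticommute and cancel. So B^2 = \frac{4}{9}.
Answer: boost, certificate B^2 = \frac{4}{9}. One invariant decides it: the square \frac{4}{9} survives every conjugation, and its sign is exactly the classification.


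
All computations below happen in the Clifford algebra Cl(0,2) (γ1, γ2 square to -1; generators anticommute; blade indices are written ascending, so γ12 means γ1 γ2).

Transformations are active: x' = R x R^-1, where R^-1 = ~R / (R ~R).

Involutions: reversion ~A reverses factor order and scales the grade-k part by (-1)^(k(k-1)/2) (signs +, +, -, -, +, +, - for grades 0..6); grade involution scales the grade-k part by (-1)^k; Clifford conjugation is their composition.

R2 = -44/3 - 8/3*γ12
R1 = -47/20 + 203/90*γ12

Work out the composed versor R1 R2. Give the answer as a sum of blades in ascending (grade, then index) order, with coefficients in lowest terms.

Distribute over the terms of R1 (each basis-blade product reordered to ascending indices, repeated generators contracted through their squares):
(-47/20) R2 = 517/15 + 94/15*γ12
(203/90*γ12) R2 = 812/135 - 4466/135*γ12
Summing the partial products and collecting blades:
Answer: 1093/27 - 724/27*γ12


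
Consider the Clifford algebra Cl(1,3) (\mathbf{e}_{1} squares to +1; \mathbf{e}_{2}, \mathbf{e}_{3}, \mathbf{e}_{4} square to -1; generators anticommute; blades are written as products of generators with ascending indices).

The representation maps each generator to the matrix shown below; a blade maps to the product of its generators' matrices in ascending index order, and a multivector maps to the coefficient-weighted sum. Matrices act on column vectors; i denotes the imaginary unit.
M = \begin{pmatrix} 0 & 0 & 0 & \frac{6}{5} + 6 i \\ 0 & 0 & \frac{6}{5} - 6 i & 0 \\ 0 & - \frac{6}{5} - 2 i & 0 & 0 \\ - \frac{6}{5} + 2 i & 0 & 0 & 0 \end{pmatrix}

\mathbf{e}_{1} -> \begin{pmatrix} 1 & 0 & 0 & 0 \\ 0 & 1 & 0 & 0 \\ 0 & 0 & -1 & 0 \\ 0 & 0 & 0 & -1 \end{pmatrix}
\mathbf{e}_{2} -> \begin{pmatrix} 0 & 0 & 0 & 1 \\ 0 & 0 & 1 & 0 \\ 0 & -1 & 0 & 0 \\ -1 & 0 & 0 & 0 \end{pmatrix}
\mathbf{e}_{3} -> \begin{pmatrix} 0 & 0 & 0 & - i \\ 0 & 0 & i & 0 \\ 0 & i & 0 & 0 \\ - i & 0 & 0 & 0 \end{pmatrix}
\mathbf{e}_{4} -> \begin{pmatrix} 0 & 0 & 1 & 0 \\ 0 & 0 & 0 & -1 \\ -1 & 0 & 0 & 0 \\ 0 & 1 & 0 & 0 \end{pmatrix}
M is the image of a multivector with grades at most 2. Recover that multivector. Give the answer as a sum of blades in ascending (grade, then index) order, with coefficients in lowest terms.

Method: the blade images are trace-orthogonal — tr(rho(e_A) rho(e_B)^-1) = 4 if A = B and 0 otherwise — and rho(e_A)^-1 = (e_A)^2 * rho(e_A) with (e_A)^2 = +1 or -1, so the coefficient of e_A in the preimage is (e_A)^2 * tr(M rho(e_A))/4.
Nonzero projections over blades of grade <= 2: e_{2}: (e_{2})^2 = -1, tr(M rho(e_{2})) = - \frac{24}{5}, coefficient \frac{6}{5}; e_{3}: (e_{3})^2 = -1, tr(M rho(e_{3})) = 16, coefficient -4; e_{1} e_{3}: (e_{1} e_{3})^2 = +1, tr(M rho(e_{1} e_{3})) = -8, coefficient -2. Every other blade of grade <= 2 projects to 0.
Answer: \frac{6}{5} e_{2} - 4 e_{3} - 2 e_{1} e_{3}


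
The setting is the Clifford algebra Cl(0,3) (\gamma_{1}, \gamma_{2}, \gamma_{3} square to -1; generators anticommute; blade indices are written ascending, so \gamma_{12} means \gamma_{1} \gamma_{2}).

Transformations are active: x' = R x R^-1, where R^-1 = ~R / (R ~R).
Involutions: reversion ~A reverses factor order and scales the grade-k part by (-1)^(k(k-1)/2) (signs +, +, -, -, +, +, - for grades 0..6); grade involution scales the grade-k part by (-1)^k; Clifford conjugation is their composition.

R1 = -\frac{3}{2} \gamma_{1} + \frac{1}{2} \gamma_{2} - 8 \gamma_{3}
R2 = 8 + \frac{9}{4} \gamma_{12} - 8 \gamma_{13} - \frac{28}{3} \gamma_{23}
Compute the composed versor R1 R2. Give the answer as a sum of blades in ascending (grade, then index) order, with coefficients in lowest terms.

Distribute over the terms of R1 (each basis-blade product reordered to ascending indices, repeated generators contracted through their squares):
(-\frac{3}{2} \gamma_{1}) R2 = -12 \gamma_{1} + \frac{27}{8} \gamma_{2} - 12 \gamma_{3} + 14 \gamma_{123}
(\frac{1}{2} \gamma_{2}) R2 = \frac{9}{8} \gamma_{1} + 4 \gamma_{2} + \frac{14}{3} \gamma_{3} + 4 \gamma_{123}
(-8 \gamma_{3}) R2 = 64 \gamma_{1} + \frac{224}{3} \gamma_{2} - 64 \gamma_{3} - 18 \gamma_{123}
Summing the partial products and collecting blades:
Answer: \frac{425}{8} \gamma_{1} + \frac{1969}{24} \gamma_{2} - \frac{214}{3} \gamma_{3}


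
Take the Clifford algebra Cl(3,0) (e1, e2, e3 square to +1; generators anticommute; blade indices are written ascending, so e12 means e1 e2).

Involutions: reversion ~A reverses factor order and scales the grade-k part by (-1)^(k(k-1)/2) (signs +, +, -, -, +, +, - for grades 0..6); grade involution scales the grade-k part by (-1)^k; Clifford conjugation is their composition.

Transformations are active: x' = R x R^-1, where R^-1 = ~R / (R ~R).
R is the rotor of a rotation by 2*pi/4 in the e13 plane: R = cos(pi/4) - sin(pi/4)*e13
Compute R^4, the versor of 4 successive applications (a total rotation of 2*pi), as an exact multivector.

The rotor phase is half the rotation angle and phases add under composition, so 4 steps in the e13 plane accumulate phase 4*(pi/4) = pi: R^4 = cos(pi) - sin(pi)*e13.
cos(pi) = -1 and sin(pi) = 0, so R^4 = -1. The total rotation 2*pi is 1 full turn, so every vector returns to itself, yet the rotor is -1, on the OTHER sheet of the double cover (an odd number of 2*pi turns).
Answer: -1


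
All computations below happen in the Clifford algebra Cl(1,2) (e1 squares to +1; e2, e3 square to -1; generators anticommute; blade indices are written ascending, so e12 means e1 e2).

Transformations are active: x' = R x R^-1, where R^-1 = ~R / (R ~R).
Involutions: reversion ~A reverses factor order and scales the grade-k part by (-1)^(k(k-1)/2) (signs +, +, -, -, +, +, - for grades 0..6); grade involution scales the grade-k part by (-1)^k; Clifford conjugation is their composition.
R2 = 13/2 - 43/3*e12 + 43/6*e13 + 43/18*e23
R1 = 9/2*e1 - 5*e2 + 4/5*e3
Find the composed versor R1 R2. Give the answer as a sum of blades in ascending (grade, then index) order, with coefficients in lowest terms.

Distribute over the terms of R1 (each basis-blade product reordered to ascending indices, repeated generators contracted through their squares):
(9/2*e1) R2 = 117/4*e1 - 129/2*e2 + 129/4*e3 + 43/4*e123
(-5*e2) R2 = 215/3*e1 - 65/2*e2 + 215/18*e3 + 215/6*e123
(4/5*e3) R2 = 86/15*e1 + 86/45*e2 + 26/5*e3 - 172/15*e123
Summing the partial products and collecting blades:
Answer: 2133/20*e1 - 4279/45*e2 + 8891/180*e3 + 2107/60*e123


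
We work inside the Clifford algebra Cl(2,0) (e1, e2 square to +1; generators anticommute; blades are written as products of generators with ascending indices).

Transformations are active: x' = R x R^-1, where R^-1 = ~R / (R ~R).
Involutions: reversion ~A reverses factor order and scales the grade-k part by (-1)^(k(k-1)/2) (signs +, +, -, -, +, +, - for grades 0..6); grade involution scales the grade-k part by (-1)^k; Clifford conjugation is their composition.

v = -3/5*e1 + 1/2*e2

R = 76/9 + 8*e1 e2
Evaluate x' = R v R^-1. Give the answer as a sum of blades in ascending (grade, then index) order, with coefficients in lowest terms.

~R = 76/9 - 8*e1 e2, and R ~R = 10960/81, so R^-1 = ~R / (10960/81).
R v = -16/15*e1 + 406/45*e2
Answer: 1599/3425*e1 + 4289/6850*e2


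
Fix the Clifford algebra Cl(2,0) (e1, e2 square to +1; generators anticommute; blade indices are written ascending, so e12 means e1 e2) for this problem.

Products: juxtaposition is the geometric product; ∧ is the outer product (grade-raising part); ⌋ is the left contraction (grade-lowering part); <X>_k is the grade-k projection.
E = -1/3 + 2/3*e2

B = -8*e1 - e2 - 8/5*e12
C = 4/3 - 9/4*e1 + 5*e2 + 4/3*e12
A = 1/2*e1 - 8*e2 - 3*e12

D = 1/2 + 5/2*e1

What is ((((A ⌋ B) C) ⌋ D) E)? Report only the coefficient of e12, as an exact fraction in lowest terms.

step 1: -4/5 - 64/5*e1 - 4/5*e2
step 2: 356/15 - 71/5*e1 - 332/15*e2 - 1003/15*e12
step 3: -709/30 + 178/3*e1
step 4: 709/90 - 178/9*e1 - 709/45*e2 + 356/9*e12
Answer: 356/9


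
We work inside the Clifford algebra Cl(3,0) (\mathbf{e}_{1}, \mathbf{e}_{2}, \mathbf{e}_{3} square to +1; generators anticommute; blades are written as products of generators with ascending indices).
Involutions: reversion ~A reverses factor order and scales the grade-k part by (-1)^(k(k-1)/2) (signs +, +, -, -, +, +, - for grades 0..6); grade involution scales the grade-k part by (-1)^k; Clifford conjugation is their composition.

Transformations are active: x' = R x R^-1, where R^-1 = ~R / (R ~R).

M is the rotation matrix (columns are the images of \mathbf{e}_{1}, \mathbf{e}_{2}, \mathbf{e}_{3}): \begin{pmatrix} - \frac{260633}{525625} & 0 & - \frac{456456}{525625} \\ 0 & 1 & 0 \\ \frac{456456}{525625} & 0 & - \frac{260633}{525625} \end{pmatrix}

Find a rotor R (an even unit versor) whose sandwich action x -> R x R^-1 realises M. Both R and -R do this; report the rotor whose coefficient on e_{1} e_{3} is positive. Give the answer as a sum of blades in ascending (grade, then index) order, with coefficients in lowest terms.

Method: write R = a + b12*e_{1} e_{2} + b13*e_{1} e_{3} + b23*e_{2} e_{3} with a^2 + b12^2 + b13^2 + b23^2 = 1 (so R^-1 = ~R). Expanding the columns R e_j ~R gives tr M = 4a^2 - 1 and, from the antisymmetric part, M21 - M12 = -4a*b12, M13 - M31 = 4a*b13, M32 - M23 = -4a*b23.
Here tr M = \frac{4359}{525625}, so a^2 = (1 + tr M)/4 = \frac{132496}{525625} and a = ±\frac{364}{725}. Taking a = \frac{364}{725}: M21 - M12 = 0, M13 - M31 = -\frac{912912}{525625}, M32 - M23 = 0, giving b12 = 0, b13 = -\frac{627}{725}, b23 = 0, i.e. R = \frac{364}{725} - \frac{627}{725} e_{1} e_{3}.
Its e_{1} e_{3} coefficient is negative, so report the other preimage -R.
Answer: -\frac{364}{725} + \frac{627}{725} e_{1} e_{3}. Uniqueness: Spin(3) -> SO(3) maps R and -R to the same rotation of trace \frac{4359}{525625}; fixing the sign of the e_{1} e_{3} coefficient removes the ambiguity.


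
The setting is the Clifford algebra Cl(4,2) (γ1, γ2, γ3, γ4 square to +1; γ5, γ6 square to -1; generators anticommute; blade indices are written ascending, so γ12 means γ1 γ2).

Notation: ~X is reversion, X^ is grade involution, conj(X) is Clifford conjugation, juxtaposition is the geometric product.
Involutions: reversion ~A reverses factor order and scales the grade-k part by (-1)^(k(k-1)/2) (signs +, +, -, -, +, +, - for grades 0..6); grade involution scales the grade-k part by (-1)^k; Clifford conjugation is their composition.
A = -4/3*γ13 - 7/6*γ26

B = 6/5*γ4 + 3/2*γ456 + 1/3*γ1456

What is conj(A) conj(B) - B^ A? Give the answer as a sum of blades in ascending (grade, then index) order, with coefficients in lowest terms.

first term: -8/5*γ134 - 7/4*γ245 + 7/5*γ246 - 7/18*γ1245 - 4/9*γ3456 + 2*γ13456
second term: 8/5*γ134 + 7/4*γ245 - 7/5*γ246 - 7/18*γ1245 - 4/9*γ3456 + 2*γ13456
Answer: -16/5*γ134 - 7/2*γ245 + 14/5*γ246


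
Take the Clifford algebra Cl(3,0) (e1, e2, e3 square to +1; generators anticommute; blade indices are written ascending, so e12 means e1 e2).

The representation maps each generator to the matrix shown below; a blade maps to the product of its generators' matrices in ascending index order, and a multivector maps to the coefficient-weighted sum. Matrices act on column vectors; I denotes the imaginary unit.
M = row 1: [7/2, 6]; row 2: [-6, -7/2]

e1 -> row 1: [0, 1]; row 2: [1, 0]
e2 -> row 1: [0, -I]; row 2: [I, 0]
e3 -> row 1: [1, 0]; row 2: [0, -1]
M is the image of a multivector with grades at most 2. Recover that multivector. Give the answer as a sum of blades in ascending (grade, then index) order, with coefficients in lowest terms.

Method: 1, rho(e1), rho(e2), rho(e3) form a trace-orthogonal basis of the 2x2 complex matrices (tr(X Y) = 2 if X = Y, else 0), so M = m0*1 + m1*rho(e1) + m2*rho(e2) + m3*rho(e3) with m0 = tr(M)/2 = 0, m1 = tr(M rho(e1))/2 = 0, m2 = tr(M rho(e2))/2 = 6*I, m3 = tr(M rho(e3))/2 = 7/2.
Multiplying table entries, the bivector images are rho(e12) = I*rho(e3), rho(e13) = -I*rho(e2), rho(e23) = I*rho(e1); with real blade coefficients the real parts of m0..m3 are the coefficients of 1, e1, e2, e3 and the imaginary parts give the bivectors (e23: Im m1, e13: -Im m2, e12: Im m3).
Answer: 7/2*e3 - 6*e13


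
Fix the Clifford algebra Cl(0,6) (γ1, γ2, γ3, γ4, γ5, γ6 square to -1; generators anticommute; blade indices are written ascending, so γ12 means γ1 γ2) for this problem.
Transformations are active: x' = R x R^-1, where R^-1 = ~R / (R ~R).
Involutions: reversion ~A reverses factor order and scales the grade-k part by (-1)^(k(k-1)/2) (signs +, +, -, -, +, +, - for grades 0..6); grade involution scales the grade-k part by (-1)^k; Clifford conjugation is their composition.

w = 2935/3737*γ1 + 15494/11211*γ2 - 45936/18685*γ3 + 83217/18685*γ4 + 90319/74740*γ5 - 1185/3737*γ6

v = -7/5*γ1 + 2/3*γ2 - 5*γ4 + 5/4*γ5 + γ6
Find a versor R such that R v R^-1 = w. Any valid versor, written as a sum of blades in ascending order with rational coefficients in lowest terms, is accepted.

Key observation: q(v) = q(w) = -107881/3600 (sandwiches preserve the norm), so R = v + w = -11484/18685*γ1 + 7656/3737*γ2 - 45936/18685*γ3 - 10208/18685*γ4 + 45936/18685*γ5 + 2552/3737*γ6 works whenever it is invertible — the component of v along it is kept and (v - w)/2 reverses, sending v to w.
Answer: -11484/18685*γ1 + 7656/3737*γ2 - 45936/18685*γ3 - 10208/18685*γ4 + 45936/18685*γ5 + 2552/3737*γ6


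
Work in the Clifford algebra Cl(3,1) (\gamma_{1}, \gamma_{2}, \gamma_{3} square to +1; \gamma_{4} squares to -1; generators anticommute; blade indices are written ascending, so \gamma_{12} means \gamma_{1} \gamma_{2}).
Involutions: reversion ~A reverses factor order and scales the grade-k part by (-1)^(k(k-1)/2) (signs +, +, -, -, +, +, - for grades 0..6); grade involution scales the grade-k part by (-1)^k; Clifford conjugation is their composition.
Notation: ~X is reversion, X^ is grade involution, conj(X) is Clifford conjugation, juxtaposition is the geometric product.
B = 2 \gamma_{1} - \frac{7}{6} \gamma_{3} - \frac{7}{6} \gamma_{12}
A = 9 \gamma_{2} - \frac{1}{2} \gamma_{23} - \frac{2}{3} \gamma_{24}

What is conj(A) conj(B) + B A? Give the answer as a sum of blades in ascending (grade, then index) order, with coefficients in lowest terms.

first term: \frac{21}{2} \gamma_{1} + \frac{7}{12} \gamma_{2} - 18 \gamma_{12} - \frac{7}{12} \gamma_{13} - \frac{7}{9} \gamma_{14} - \frac{21}{2} \gamma_{23} - \gamma_{123} - \frac{4}{3} \gamma_{124} - \frac{7}{9} \gamma_{234}
second term: -\frac{21}{2} \gamma_{1} - \frac{7}{12} \gamma_{2} + 18 \gamma_{12} + \frac{7}{12} \gamma_{13} + \frac{7}{9} \gamma_{14} + \frac{21}{2} \gamma_{23} - \gamma_{123} - \frac{4}{3} \gamma_{124} - \frac{7}{9} \gamma_{234}
Answer: -2 \gamma_{123} - \frac{8}{3} \gamma_{124} - \frac{14}{9} \gamma_{234}


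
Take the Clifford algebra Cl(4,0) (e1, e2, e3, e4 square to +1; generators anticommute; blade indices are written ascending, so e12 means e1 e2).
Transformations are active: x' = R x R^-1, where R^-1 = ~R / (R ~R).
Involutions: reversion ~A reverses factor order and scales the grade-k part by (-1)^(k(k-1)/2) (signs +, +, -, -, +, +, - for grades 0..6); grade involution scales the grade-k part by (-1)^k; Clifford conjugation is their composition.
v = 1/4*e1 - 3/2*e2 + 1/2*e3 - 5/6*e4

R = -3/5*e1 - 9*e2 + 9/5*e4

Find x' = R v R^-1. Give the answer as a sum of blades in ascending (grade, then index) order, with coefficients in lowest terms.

~R = -3/5*e1 - 9*e2 + 9/5*e4, and R ~R = 423/5, so R^-1 = ~R / (423/5).
R v = 237/20 + 63/20*e12 - 3/10*e13 + 1/20*e14 - 9/2*e23 + 51/5*e24 - 9/10*e34
Answer: -393/940*e1 - 48/47*e2 - 1/2*e3 + 943/705*e4


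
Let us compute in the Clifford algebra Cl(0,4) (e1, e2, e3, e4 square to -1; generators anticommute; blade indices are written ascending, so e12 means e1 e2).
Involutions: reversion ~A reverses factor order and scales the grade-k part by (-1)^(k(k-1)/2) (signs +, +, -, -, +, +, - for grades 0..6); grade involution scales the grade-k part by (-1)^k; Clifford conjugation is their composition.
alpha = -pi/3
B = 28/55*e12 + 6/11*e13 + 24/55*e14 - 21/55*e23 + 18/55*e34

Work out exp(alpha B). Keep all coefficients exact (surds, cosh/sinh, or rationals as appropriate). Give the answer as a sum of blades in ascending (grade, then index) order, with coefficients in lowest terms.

B^2 term by term: the squares give (28/55)^2*(e12)^2 + (6/11)^2*(e13)^2 + (24/55)^2*(e14)^2 + (-21/55)^2*(e23)^2 + (18/55)^2*(e34)^2 = 784/3025*(-1) + 36/121*(-1) + 576/3025*(-1) + 441/3025*(-1) + 324/3025*(-1) = -1 (each basis 2-blade squares to minus the product of its generators' squares); cross terms between blades sharing an index anticommute and cancel; the commuting (index-disjoint) pairs give grade-4 terms 2*c*c'*(blade product), which cancel blade by blade — e1234: 1008/3025 - 1008/3025 = 0 — confirming B is simple. So B^2 = -1.
B^2 = -1 — a negative square means the series sums to a rotation: l = 1, alpha*l = -pi/3, so exp(alpha B) = cos(-pi/3) + (sin(-pi/3)/1)*B = 1/2 + (-sqrt(3)/2)*B.
Answer: 1/2 - 14*sqrt(3)/55*e12 - 3*sqrt(3)/11*e13 - 12*sqrt(3)/55*e14 + 21*sqrt(3)/110*e23 - 9*sqrt(3)/55*e34


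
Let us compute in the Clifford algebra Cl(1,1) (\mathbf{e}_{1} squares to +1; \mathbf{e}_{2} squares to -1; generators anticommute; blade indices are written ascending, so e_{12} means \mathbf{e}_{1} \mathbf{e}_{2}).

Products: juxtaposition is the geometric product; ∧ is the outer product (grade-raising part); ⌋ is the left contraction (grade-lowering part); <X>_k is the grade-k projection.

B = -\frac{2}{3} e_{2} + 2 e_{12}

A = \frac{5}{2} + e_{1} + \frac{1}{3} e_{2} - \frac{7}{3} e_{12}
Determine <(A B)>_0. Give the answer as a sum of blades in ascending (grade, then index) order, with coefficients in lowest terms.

step 1: -\frac{40}{9} - \frac{8}{9} e_{1} + \frac{1}{3} e_{2} + \frac{13}{3} e_{12}
step 2: -\frac{40}{9}
Answer: -\frac{40}{9}


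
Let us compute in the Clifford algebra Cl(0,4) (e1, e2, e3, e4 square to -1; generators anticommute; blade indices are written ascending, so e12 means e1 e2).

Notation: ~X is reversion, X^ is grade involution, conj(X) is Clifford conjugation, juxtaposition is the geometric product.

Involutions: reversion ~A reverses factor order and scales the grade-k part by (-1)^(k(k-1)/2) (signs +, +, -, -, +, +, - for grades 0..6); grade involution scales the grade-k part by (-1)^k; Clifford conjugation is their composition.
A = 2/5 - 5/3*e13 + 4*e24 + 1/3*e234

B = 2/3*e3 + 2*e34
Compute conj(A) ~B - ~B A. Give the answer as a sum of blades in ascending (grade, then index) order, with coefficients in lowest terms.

first term: -10/9*e1 + 2/3*e2 + 4/15*e3 + 10/3*e14 + 8*e23 + 2/9*e24 - 4/5*e34 + 8/3*e234
second term: -10/9*e1 + 2/3*e2 + 4/15*e3 + 10/3*e14 + 8*e23 + 2/9*e24 - 4/5*e34 - 8/3*e234
Answer: 16/3*e234


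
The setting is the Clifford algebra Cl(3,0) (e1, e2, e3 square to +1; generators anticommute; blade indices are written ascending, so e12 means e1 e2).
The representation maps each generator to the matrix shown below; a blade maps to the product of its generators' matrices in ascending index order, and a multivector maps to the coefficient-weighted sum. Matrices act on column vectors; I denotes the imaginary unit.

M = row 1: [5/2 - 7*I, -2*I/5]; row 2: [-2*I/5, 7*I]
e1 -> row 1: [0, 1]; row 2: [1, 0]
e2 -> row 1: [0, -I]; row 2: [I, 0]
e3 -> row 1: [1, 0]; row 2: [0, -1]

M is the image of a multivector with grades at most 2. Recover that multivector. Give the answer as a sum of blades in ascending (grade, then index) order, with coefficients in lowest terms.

Method: 1, rho(e1), rho(e2), rho(e3) form a trace-orthogonal basis of the 2x2 complex matrices (tr(X Y) = 2 if X = Y, else 0), so M = m0*1 + m1*rho(e1) + m2*rho(e2) + m3*rho(e3) with m0 = tr(M)/2 = 5/4, m1 = tr(M rho(e1))/2 = -2*I/5, m2 = tr(M rho(e2))/2 = 0, m3 = tr(M rho(e3))/2 = 5/4 - 7*I.
Multiplying table entries, the bivector images are rho(e12) = I*rho(e3), rho(e13) = -I*rho(e2), rho(e23) = I*rho(e1); with real blade coefficients the real parts of m0..m3 are the coefficients of 1, e1, e2, e3 and the imaginary parts give the bivectors (e23: Im m1, e13: -Im m2, e12: Im m3).
Answer: 5/4 + 5/4*e3 - 7*e12 - 2/5*e23


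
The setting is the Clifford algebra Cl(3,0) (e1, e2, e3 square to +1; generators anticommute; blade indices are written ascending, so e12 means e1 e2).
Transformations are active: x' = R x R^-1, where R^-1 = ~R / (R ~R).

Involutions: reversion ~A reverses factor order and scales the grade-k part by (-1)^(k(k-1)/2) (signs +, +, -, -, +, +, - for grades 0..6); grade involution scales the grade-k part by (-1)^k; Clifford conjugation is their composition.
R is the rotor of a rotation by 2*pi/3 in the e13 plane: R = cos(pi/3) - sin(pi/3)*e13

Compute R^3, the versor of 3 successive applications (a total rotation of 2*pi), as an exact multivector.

The rotor phase is half the rotation angle and phases add under composition, so 3 steps in the e13 plane accumulate phase 3*(pi/3) = pi: R^3 = cos(pi) - sin(pi)*e13.
cos(pi) = -1 and sin(pi) = 0, so R^3 = -1. The total rotation 2*pi is 1 full turn, so every vector returns to itself, yet the rotor is -1, on the OTHER sheet of the double cover (an odd number of 2*pi turns).
Answer: -1


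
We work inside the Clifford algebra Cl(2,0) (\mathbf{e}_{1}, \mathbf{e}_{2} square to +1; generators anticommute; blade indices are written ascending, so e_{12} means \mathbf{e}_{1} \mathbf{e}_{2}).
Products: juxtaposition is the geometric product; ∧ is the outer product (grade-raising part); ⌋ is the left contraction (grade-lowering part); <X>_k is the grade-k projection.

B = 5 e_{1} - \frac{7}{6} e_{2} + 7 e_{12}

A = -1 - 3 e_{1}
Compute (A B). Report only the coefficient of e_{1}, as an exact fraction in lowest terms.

step 1: -15 - 5 e_{1} - \frac{119}{6} e_{2} - \frac{7}{2} e_{12}
Answer: -5


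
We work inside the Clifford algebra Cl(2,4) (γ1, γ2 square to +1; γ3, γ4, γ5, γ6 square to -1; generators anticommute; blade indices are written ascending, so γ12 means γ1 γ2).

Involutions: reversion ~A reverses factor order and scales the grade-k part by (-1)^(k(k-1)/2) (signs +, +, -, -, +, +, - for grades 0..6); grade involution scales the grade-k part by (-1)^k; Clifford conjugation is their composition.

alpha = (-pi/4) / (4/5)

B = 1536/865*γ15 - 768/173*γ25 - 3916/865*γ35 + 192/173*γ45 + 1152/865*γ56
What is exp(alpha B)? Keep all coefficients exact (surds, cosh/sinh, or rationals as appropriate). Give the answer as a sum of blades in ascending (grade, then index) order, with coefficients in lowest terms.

B^2 term by term: the squares give (1536/865)^2*(γ15)^2 + (-768/173)^2*(γ25)^2 + (-3916/865)^2*(γ35)^2 + (192/173)^2*(γ45)^2 + (1152/865)^2*(γ56)^2 = 2359296/748225*(+1) + 589824/29929*(+1) + 15335056/748225*(-1) + 36864/29929*(-1) + 1327104/748225*(-1) = -16/25 (each basis 2-blade squares to minus the product of its generators' squares); cross terms between blades sharing an index anticommute and cancel. So B^2 = -16/25.
B^2 = -16/25 — the series telescopes trigonometrically here: l = 4/5, alpha*l = -pi/4, so exp(alpha B) = cos(-pi/4) + (sin(-pi/4)/(4/5))*B = sqrt(2)/2 + (-5*sqrt(2)/8)*B.
Answer: sqrt(2)/2 - 192*sqrt(2)/173*γ15 + 480*sqrt(2)/173*γ25 + 979*sqrt(2)/346*γ35 - 120*sqrt(2)/173*γ45 - 144*sqrt(2)/173*γ56
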